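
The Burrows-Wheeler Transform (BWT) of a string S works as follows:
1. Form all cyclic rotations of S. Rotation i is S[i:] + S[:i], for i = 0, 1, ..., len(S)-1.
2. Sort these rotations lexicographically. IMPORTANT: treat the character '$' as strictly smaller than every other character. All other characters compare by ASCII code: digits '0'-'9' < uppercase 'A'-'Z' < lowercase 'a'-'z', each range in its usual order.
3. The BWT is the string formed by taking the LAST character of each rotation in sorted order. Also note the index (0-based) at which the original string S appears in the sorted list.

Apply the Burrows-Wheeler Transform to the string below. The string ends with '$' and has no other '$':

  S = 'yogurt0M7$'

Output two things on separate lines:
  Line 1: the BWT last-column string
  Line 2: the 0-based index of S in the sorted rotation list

All 10 rotations (rotation i = S[i:]+S[:i]):
  rot[0] = yogurt0M7$
  rot[1] = ogurt0M7$y
  rot[2] = gurt0M7$yo
  rot[3] = urt0M7$yog
  rot[4] = rt0M7$yogu
  rot[5] = t0M7$yogur
  rot[6] = 0M7$yogurt
  rot[7] = M7$yogurt0
  rot[8] = 7$yogurt0M
  rot[9] = $yogurt0M7
Sorted (with $ < everything):
  sorted[0] = $yogurt0M7  (last char: '7')
  sorted[1] = 0M7$yogurt  (last char: 't')
  sorted[2] = 7$yogurt0M  (last char: 'M')
  sorted[3] = M7$yogurt0  (last char: '0')
  sorted[4] = gurt0M7$yo  (last char: 'o')
  sorted[5] = ogurt0M7$y  (last char: 'y')
  sorted[6] = rt0M7$yogu  (last char: 'u')
  sorted[7] = t0M7$yogur  (last char: 'r')
  sorted[8] = urt0M7$yog  (last char: 'g')
  sorted[9] = yogurt0M7$  (last char: '$')
Last column: 7tM0oyurg$
Original string S is at sorted index 9

Answer: 7tM0oyurg$
9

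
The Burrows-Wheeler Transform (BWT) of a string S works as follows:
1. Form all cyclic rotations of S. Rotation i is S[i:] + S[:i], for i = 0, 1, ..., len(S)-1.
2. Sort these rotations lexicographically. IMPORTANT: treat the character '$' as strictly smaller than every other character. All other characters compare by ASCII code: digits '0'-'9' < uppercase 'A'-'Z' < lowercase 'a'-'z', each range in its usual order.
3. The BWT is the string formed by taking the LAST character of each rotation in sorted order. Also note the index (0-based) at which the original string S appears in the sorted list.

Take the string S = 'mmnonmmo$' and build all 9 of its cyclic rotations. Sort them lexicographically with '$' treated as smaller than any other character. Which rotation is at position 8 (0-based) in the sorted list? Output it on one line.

All 9 rotations (rotation i = S[i:]+S[:i]):
  rot[0] = mmnonmmo$
  rot[1] = mnonmmo$m
  rot[2] = nonmmo$mm
  rot[3] = onmmo$mmn
  rot[4] = nmmo$mmno
  rot[5] = mmo$mmnon
  rot[6] = mo$mmnonm
  rot[7] = o$mmnonmm
  rot[8] = $mmnonmmo
Sorted (with $ < everything):
  sorted[0] = $mmnonmmo
  sorted[1] = mmnonmmo$
  sorted[2] = mmo$mmnon
  sorted[3] = mnonmmo$m
  sorted[4] = mo$mmnonm
  sorted[5] = nmmo$mmno
  sorted[6] = nonmmo$mm
  sorted[7] = o$mmnonmm
  sorted[8] = onmmo$mmn
sorted[8] = onmmo$mmn

Answer: onmmo$mmn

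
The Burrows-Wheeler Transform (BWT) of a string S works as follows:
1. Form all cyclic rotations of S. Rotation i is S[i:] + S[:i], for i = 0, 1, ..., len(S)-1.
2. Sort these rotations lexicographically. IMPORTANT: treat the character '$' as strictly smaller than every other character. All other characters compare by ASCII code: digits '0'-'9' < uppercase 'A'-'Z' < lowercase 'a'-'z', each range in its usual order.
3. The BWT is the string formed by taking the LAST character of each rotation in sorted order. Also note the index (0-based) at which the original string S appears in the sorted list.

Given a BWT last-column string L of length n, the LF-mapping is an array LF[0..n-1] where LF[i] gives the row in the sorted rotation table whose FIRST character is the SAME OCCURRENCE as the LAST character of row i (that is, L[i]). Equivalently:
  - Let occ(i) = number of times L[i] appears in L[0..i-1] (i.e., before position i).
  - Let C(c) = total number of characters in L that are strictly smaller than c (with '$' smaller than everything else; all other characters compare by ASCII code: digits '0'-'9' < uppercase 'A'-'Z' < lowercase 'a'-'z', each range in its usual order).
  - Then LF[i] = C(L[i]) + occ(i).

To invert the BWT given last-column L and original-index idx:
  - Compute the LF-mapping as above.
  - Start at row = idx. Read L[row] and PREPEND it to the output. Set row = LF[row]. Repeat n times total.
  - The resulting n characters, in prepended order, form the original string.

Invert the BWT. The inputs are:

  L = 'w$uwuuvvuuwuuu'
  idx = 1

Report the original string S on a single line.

Answer: uuuuwvuwuuvuw$

Derivation:
LF mapping: 11 0 1 12 2 3 9 10 4 5 13 6 7 8
Walk LF starting at row 1, prepending L[row]:
  step 1: row=1, L[1]='$', prepend. Next row=LF[1]=0
  step 2: row=0, L[0]='w', prepend. Next row=LF[0]=11
  step 3: row=11, L[11]='u', prepend. Next row=LF[11]=6
  step 4: row=6, L[6]='v', prepend. Next row=LF[6]=9
  step 5: row=9, L[9]='u', prepend. Next row=LF[9]=5
  step 6: row=5, L[5]='u', prepend. Next row=LF[5]=3
  step 7: row=3, L[3]='w', prepend. Next row=LF[3]=12
  step 8: row=12, L[12]='u', prepend. Next row=LF[12]=7
  step 9: row=7, L[7]='v', prepend. Next row=LF[7]=10
  step 10: row=10, L[10]='w', prepend. Next row=LF[10]=13
  step 11: row=13, L[13]='u', prepend. Next row=LF[13]=8
  step 12: row=8, L[8]='u', prepend. Next row=LF[8]=4
  step 13: row=4, L[4]='u', prepend. Next row=LF[4]=2
  step 14: row=2, L[2]='u', prepend. Next row=LF[2]=1
Reversed output: uuuuwvuwuuvuw$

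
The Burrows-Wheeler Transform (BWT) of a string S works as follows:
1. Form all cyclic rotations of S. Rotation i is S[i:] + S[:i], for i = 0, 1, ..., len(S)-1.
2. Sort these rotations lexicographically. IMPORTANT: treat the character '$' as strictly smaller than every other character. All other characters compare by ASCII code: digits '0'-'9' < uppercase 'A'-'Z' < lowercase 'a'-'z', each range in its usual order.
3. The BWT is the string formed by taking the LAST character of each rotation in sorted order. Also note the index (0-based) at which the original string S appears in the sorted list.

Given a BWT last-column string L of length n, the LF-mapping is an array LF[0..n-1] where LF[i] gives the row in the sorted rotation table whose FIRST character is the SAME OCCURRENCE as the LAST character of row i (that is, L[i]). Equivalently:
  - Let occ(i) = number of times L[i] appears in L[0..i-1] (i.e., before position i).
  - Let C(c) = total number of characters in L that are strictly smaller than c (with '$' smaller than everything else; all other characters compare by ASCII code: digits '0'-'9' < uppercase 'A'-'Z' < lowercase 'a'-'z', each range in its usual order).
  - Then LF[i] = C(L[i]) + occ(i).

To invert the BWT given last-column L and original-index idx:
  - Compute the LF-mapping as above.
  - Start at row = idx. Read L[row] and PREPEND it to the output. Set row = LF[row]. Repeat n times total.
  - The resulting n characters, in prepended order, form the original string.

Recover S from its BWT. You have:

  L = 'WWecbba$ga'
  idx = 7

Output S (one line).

Answer: cabbageWW$

Derivation:
LF mapping: 1 2 8 7 5 6 3 0 9 4
Walk LF starting at row 7, prepending L[row]:
  step 1: row=7, L[7]='$', prepend. Next row=LF[7]=0
  step 2: row=0, L[0]='W', prepend. Next row=LF[0]=1
  step 3: row=1, L[1]='W', prepend. Next row=LF[1]=2
  step 4: row=2, L[2]='e', prepend. Next row=LF[2]=8
  step 5: row=8, L[8]='g', prepend. Next row=LF[8]=9
  step 6: row=9, L[9]='a', prepend. Next row=LF[9]=4
  step 7: row=4, L[4]='b', prepend. Next row=LF[4]=5
  step 8: row=5, L[5]='b', prepend. Next row=LF[5]=6
  step 9: row=6, L[6]='a', prepend. Next row=LF[6]=3
  step 10: row=3, L[3]='c', prepend. Next row=LF[3]=7
Reversed output: cabbageWW$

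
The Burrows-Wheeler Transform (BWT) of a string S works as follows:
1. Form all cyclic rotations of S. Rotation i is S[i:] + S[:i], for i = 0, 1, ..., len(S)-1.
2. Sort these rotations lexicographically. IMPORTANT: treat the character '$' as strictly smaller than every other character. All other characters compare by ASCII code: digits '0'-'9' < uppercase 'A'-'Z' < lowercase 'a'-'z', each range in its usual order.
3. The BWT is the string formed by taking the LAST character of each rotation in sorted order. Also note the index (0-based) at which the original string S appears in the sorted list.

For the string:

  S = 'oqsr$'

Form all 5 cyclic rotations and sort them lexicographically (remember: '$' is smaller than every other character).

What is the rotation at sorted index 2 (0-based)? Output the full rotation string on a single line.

All 5 rotations (rotation i = S[i:]+S[:i]):
  rot[0] = oqsr$
  rot[1] = qsr$o
  rot[2] = sr$oq
  rot[3] = r$oqs
  rot[4] = $oqsr
Sorted (with $ < everything):
  sorted[0] = $oqsr
  sorted[1] = oqsr$
  sorted[2] = qsr$o
  sorted[3] = r$oqs
  sorted[4] = sr$oq
sorted[2] = qsr$o

Answer: qsr$o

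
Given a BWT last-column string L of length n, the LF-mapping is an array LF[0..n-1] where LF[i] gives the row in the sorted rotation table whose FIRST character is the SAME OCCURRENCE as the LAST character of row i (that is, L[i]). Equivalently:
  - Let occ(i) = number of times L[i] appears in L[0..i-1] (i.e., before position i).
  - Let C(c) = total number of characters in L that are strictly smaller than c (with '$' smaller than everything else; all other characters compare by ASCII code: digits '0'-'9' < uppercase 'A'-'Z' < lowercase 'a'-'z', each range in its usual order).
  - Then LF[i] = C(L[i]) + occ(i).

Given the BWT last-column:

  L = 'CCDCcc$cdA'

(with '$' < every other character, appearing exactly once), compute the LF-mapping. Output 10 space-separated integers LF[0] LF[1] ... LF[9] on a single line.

Char counts: '$':1, 'A':1, 'C':3, 'D':1, 'c':3, 'd':1
C (first-col start): C('$')=0, C('A')=1, C('C')=2, C('D')=5, C('c')=6, C('d')=9
L[0]='C': occ=0, LF[0]=C('C')+0=2+0=2
L[1]='C': occ=1, LF[1]=C('C')+1=2+1=3
L[2]='D': occ=0, LF[2]=C('D')+0=5+0=5
L[3]='C': occ=2, LF[3]=C('C')+2=2+2=4
L[4]='c': occ=0, LF[4]=C('c')+0=6+0=6
L[5]='c': occ=1, LF[5]=C('c')+1=6+1=7
L[6]='$': occ=0, LF[6]=C('$')+0=0+0=0
L[7]='c': occ=2, LF[7]=C('c')+2=6+2=8
L[8]='d': occ=0, LF[8]=C('d')+0=9+0=9
L[9]='A': occ=0, LF[9]=C('A')+0=1+0=1

Answer: 2 3 5 4 6 7 0 8 9 1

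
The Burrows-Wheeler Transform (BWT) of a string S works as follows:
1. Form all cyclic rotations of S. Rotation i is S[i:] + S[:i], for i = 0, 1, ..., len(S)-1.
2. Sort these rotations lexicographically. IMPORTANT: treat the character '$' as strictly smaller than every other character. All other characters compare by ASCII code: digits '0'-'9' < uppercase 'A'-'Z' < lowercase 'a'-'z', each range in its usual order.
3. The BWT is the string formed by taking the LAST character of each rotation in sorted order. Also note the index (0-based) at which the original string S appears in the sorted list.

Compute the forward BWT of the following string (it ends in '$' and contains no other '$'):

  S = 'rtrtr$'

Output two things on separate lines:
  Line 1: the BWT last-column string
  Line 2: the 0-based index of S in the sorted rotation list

All 6 rotations (rotation i = S[i:]+S[:i]):
  rot[0] = rtrtr$
  rot[1] = trtr$r
  rot[2] = rtr$rt
  rot[3] = tr$rtr
  rot[4] = r$rtrt
  rot[5] = $rtrtr
Sorted (with $ < everything):
  sorted[0] = $rtrtr  (last char: 'r')
  sorted[1] = r$rtrt  (last char: 't')
  sorted[2] = rtr$rt  (last char: 't')
  sorted[3] = rtrtr$  (last char: '$')
  sorted[4] = tr$rtr  (last char: 'r')
  sorted[5] = trtr$r  (last char: 'r')
Last column: rtt$rr
Original string S is at sorted index 3

Answer: rtt$rr
3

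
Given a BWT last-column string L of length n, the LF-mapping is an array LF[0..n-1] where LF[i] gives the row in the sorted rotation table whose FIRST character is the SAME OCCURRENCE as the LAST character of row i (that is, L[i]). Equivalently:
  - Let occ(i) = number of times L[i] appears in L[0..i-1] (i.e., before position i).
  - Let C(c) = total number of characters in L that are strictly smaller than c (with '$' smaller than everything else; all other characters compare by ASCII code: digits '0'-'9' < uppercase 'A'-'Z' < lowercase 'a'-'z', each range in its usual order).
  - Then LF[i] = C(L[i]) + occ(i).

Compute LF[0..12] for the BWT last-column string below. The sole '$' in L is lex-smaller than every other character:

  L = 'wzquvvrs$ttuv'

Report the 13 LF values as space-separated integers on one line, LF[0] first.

Char counts: '$':1, 'q':1, 'r':1, 's':1, 't':2, 'u':2, 'v':3, 'w':1, 'z':1
C (first-col start): C('$')=0, C('q')=1, C('r')=2, C('s')=3, C('t')=4, C('u')=6, C('v')=8, C('w')=11, C('z')=12
L[0]='w': occ=0, LF[0]=C('w')+0=11+0=11
L[1]='z': occ=0, LF[1]=C('z')+0=12+0=12
L[2]='q': occ=0, LF[2]=C('q')+0=1+0=1
L[3]='u': occ=0, LF[3]=C('u')+0=6+0=6
L[4]='v': occ=0, LF[4]=C('v')+0=8+0=8
L[5]='v': occ=1, LF[5]=C('v')+1=8+1=9
L[6]='r': occ=0, LF[6]=C('r')+0=2+0=2
L[7]='s': occ=0, LF[7]=C('s')+0=3+0=3
L[8]='$': occ=0, LF[8]=C('$')+0=0+0=0
L[9]='t': occ=0, LF[9]=C('t')+0=4+0=4
L[10]='t': occ=1, LF[10]=C('t')+1=4+1=5
L[11]='u': occ=1, LF[11]=C('u')+1=6+1=7
L[12]='v': occ=2, LF[12]=C('v')+2=8+2=10

Answer: 11 12 1 6 8 9 2 3 0 4 5 7 10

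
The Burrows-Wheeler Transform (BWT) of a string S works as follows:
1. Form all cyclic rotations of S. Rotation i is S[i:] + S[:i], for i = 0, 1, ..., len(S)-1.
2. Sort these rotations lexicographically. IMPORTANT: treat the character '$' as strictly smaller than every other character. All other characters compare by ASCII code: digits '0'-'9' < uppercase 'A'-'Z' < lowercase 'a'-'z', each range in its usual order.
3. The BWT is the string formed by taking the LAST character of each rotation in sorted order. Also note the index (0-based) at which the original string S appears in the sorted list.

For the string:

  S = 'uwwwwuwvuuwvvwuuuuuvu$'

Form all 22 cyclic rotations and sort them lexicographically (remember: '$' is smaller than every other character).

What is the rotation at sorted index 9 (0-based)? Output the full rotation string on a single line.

All 22 rotations (rotation i = S[i:]+S[:i]):
  rot[0] = uwwwwuwvuuwvvwuuuuuvu$
  rot[1] = wwwwuwvuuwvvwuuuuuvu$u
  rot[2] = wwwuwvuuwvvwuuuuuvu$uw
  rot[3] = wwuwvuuwvvwuuuuuvu$uww
  rot[4] = wuwvuuwvvwuuuuuvu$uwww
  rot[5] = uwvuuwvvwuuuuuvu$uwwww
  rot[6] = wvuuwvvwuuuuuvu$uwwwwu
  rot[7] = vuuwvvwuuuuuvu$uwwwwuw
  rot[8] = uuwvvwuuuuuvu$uwwwwuwv
  rot[9] = uwvvwuuuuuvu$uwwwwuwvu
  rot[10] = wvvwuuuuuvu$uwwwwuwvuu
  rot[11] = vvwuuuuuvu$uwwwwuwvuuw
  rot[12] = vwuuuuuvu$uwwwwuwvuuwv
  rot[13] = wuuuuuvu$uwwwwuwvuuwvv
  rot[14] = uuuuuvu$uwwwwuwvuuwvvw
  rot[15] = uuuuvu$uwwwwuwvuuwvvwu
  rot[16] = uuuvu$uwwwwuwvuuwvvwuu
  rot[17] = uuvu$uwwwwuwvuuwvvwuuu
  rot[18] = uvu$uwwwwuwvuuwvvwuuuu
  rot[19] = vu$uwwwwuwvuuwvvwuuuuu
  rot[20] = u$uwwwwuwvuuwvvwuuuuuv
  rot[21] = $uwwwwuwvuuwvvwuuuuuvu
Sorted (with $ < everything):
  sorted[0] = $uwwwwuwvuuwvvwuuuuuvu
  sorted[1] = u$uwwwwuwvuuwvvwuuuuuv
  sorted[2] = uuuuuvu$uwwwwuwvuuwvvw
  sorted[3] = uuuuvu$uwwwwuwvuuwvvwu
  sorted[4] = uuuvu$uwwwwuwvuuwvvwuu
  sorted[5] = uuvu$uwwwwuwvuuwvvwuuu
  sorted[6] = uuwvvwuuuuuvu$uwwwwuwv
  sorted[7] = uvu$uwwwwuwvuuwvvwuuuu
  sorted[8] = uwvuuwvvwuuuuuvu$uwwww
  sorted[9] = uwvvwuuuuuvu$uwwwwuwvu
  sorted[10] = uwwwwuwvuuwvvwuuuuuvu$
  sorted[11] = vu$uwwwwuwvuuwvvwuuuuu
  sorted[12] = vuuwvvwuuuuuvu$uwwwwuw
  sorted[13] = vvwuuuuuvu$uwwwwuwvuuw
  sorted[14] = vwuuuuuvu$uwwwwuwvuuwv
  sorted[15] = wuuuuuvu$uwwwwuwvuuwvv
  sorted[16] = wuwvuuwvvwuuuuuvu$uwww
  sorted[17] = wvuuwvvwuuuuuvu$uwwwwu
  sorted[18] = wvvwuuuuuvu$uwwwwuwvuu
  sorted[19] = wwuwvuuwvvwuuuuuvu$uww
  sorted[20] = wwwuwvuuwvvwuuuuuvu$uw
  sorted[21] = wwwwuwvuuwvvwuuuuuvu$u
sorted[9] = uwvvwuuuuuvu$uwwwwuwvu

Answer: uwvvwuuuuuvu$uwwwwuwvu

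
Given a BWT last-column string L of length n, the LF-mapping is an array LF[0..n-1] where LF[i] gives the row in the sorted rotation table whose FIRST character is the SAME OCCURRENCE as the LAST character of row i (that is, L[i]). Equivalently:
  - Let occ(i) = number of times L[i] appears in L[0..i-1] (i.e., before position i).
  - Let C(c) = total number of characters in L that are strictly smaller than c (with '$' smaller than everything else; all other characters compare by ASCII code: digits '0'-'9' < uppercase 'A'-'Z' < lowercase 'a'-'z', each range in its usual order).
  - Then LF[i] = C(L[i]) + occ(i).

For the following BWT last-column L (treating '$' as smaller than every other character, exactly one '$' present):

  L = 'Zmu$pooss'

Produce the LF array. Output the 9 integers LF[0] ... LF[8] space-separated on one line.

Answer: 1 2 8 0 5 3 4 6 7

Derivation:
Char counts: '$':1, 'Z':1, 'm':1, 'o':2, 'p':1, 's':2, 'u':1
C (first-col start): C('$')=0, C('Z')=1, C('m')=2, C('o')=3, C('p')=5, C('s')=6, C('u')=8
L[0]='Z': occ=0, LF[0]=C('Z')+0=1+0=1
L[1]='m': occ=0, LF[1]=C('m')+0=2+0=2
L[2]='u': occ=0, LF[2]=C('u')+0=8+0=8
L[3]='$': occ=0, LF[3]=C('$')+0=0+0=0
L[4]='p': occ=0, LF[4]=C('p')+0=5+0=5
L[5]='o': occ=0, LF[5]=C('o')+0=3+0=3
L[6]='o': occ=1, LF[6]=C('o')+1=3+1=4
L[7]='s': occ=0, LF[7]=C('s')+0=6+0=6
L[8]='s': occ=1, LF[8]=C('s')+1=6+1=7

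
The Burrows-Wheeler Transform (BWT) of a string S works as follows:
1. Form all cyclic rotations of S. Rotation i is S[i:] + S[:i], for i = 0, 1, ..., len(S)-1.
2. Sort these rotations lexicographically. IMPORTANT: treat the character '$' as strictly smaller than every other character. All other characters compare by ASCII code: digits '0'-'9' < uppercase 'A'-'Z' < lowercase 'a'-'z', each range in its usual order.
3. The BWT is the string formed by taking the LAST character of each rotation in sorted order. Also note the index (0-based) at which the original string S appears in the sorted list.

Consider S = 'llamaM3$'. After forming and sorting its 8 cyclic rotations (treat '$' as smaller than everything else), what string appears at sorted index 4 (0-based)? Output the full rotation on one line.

All 8 rotations (rotation i = S[i:]+S[:i]):
  rot[0] = llamaM3$
  rot[1] = lamaM3$l
  rot[2] = amaM3$ll
  rot[3] = maM3$lla
  rot[4] = aM3$llam
  rot[5] = M3$llama
  rot[6] = 3$llamaM
  rot[7] = $llamaM3
Sorted (with $ < everything):
  sorted[0] = $llamaM3
  sorted[1] = 3$llamaM
  sorted[2] = M3$llama
  sorted[3] = aM3$llam
  sorted[4] = amaM3$ll
  sorted[5] = lamaM3$l
  sorted[6] = llamaM3$
  sorted[7] = maM3$lla
sorted[4] = amaM3$ll

Answer: amaM3$ll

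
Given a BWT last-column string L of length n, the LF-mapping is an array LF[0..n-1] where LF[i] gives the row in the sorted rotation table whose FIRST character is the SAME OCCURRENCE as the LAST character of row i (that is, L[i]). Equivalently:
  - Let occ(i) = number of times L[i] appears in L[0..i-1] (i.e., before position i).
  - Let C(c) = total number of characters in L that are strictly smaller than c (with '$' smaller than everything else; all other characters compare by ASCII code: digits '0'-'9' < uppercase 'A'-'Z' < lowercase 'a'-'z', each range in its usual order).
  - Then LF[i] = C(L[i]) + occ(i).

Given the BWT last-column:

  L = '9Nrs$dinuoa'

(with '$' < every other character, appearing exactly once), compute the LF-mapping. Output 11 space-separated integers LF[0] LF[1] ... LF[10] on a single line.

Answer: 1 2 8 9 0 4 5 6 10 7 3

Derivation:
Char counts: '$':1, '9':1, 'N':1, 'a':1, 'd':1, 'i':1, 'n':1, 'o':1, 'r':1, 's':1, 'u':1
C (first-col start): C('$')=0, C('9')=1, C('N')=2, C('a')=3, C('d')=4, C('i')=5, C('n')=6, C('o')=7, C('r')=8, C('s')=9, C('u')=10
L[0]='9': occ=0, LF[0]=C('9')+0=1+0=1
L[1]='N': occ=0, LF[1]=C('N')+0=2+0=2
L[2]='r': occ=0, LF[2]=C('r')+0=8+0=8
L[3]='s': occ=0, LF[3]=C('s')+0=9+0=9
L[4]='$': occ=0, LF[4]=C('$')+0=0+0=0
L[5]='d': occ=0, LF[5]=C('d')+0=4+0=4
L[6]='i': occ=0, LF[6]=C('i')+0=5+0=5
L[7]='n': occ=0, LF[7]=C('n')+0=6+0=6
L[8]='u': occ=0, LF[8]=C('u')+0=10+0=10
L[9]='o': occ=0, LF[9]=C('o')+0=7+0=7
L[10]='a': occ=0, LF[10]=C('a')+0=3+0=3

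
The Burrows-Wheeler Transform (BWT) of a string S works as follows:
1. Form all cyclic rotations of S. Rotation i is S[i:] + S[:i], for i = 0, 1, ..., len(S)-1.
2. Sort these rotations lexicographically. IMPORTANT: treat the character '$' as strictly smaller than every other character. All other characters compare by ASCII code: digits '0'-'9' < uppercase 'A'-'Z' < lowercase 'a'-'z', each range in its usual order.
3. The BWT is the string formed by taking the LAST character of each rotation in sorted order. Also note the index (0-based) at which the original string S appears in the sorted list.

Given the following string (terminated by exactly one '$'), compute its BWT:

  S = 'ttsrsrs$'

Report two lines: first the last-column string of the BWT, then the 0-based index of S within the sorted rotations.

Answer: sssrrtt$
7

Derivation:
All 8 rotations (rotation i = S[i:]+S[:i]):
  rot[0] = ttsrsrs$
  rot[1] = tsrsrs$t
  rot[2] = srsrs$tt
  rot[3] = rsrs$tts
  rot[4] = srs$ttsr
  rot[5] = rs$ttsrs
  rot[6] = s$ttsrsr
  rot[7] = $ttsrsrs
Sorted (with $ < everything):
  sorted[0] = $ttsrsrs  (last char: 's')
  sorted[1] = rs$ttsrs  (last char: 's')
  sorted[2] = rsrs$tts  (last char: 's')
  sorted[3] = s$ttsrsr  (last char: 'r')
  sorted[4] = srs$ttsr  (last char: 'r')
  sorted[5] = srsrs$tt  (last char: 't')
  sorted[6] = tsrsrs$t  (last char: 't')
  sorted[7] = ttsrsrs$  (last char: '$')
Last column: sssrrtt$
Original string S is at sorted index 7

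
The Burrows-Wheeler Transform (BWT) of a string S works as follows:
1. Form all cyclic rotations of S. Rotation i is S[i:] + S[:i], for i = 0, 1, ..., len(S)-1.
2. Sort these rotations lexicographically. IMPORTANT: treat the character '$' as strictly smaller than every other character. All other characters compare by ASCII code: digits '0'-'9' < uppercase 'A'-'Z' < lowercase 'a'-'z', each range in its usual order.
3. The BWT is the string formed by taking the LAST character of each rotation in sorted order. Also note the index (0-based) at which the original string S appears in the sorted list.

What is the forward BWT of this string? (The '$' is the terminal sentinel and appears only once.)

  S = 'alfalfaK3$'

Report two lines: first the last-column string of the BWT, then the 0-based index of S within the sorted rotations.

All 10 rotations (rotation i = S[i:]+S[:i]):
  rot[0] = alfalfaK3$
  rot[1] = lfalfaK3$a
  rot[2] = falfaK3$al
  rot[3] = alfaK3$alf
  rot[4] = lfaK3$alfa
  rot[5] = faK3$alfal
  rot[6] = aK3$alfalf
  rot[7] = K3$alfalfa
  rot[8] = 3$alfalfaK
  rot[9] = $alfalfaK3
Sorted (with $ < everything):
  sorted[0] = $alfalfaK3  (last char: '3')
  sorted[1] = 3$alfalfaK  (last char: 'K')
  sorted[2] = K3$alfalfa  (last char: 'a')
  sorted[3] = aK3$alfalf  (last char: 'f')
  sorted[4] = alfaK3$alf  (last char: 'f')
  sorted[5] = alfalfaK3$  (last char: '$')
  sorted[6] = faK3$alfal  (last char: 'l')
  sorted[7] = falfaK3$al  (last char: 'l')
  sorted[8] = lfaK3$alfa  (last char: 'a')
  sorted[9] = lfalfaK3$a  (last char: 'a')
Last column: 3Kaff$llaa
Original string S is at sorted index 5

Answer: 3Kaff$llaa
5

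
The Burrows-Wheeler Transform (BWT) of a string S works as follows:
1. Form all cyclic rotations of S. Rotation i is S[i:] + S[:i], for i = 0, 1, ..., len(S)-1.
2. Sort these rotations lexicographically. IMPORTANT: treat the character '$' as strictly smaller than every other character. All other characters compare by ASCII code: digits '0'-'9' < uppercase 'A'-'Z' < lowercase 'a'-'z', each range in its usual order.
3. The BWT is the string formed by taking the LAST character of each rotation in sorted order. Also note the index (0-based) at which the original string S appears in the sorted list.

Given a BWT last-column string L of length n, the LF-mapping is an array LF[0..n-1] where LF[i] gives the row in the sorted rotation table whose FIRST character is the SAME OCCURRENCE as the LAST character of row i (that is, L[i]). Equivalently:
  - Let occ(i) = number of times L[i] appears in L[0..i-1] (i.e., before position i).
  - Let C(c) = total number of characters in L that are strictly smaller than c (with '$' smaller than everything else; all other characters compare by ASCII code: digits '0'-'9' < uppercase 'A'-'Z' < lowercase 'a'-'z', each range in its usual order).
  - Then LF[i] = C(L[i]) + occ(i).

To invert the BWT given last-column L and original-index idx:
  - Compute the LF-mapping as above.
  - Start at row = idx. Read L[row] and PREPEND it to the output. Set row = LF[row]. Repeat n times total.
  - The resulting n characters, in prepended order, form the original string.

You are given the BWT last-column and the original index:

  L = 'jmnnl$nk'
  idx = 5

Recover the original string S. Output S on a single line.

LF mapping: 1 4 5 6 3 0 7 2
Walk LF starting at row 5, prepending L[row]:
  step 1: row=5, L[5]='$', prepend. Next row=LF[5]=0
  step 2: row=0, L[0]='j', prepend. Next row=LF[0]=1
  step 3: row=1, L[1]='m', prepend. Next row=LF[1]=4
  step 4: row=4, L[4]='l', prepend. Next row=LF[4]=3
  step 5: row=3, L[3]='n', prepend. Next row=LF[3]=6
  step 6: row=6, L[6]='n', prepend. Next row=LF[6]=7
  step 7: row=7, L[7]='k', prepend. Next row=LF[7]=2
  step 8: row=2, L[2]='n', prepend. Next row=LF[2]=5
Reversed output: nknnlmj$

Answer: nknnlmj$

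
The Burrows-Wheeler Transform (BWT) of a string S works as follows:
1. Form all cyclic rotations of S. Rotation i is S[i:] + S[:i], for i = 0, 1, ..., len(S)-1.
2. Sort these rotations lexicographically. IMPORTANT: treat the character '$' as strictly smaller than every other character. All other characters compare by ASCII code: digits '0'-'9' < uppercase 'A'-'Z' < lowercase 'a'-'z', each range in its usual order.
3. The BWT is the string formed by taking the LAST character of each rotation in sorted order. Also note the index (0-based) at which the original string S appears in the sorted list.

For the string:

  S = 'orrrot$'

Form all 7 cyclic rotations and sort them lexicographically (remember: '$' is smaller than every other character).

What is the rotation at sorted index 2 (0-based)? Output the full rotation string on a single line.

All 7 rotations (rotation i = S[i:]+S[:i]):
  rot[0] = orrrot$
  rot[1] = rrrot$o
  rot[2] = rrot$or
  rot[3] = rot$orr
  rot[4] = ot$orrr
  rot[5] = t$orrro
  rot[6] = $orrrot
Sorted (with $ < everything):
  sorted[0] = $orrrot
  sorted[1] = orrrot$
  sorted[2] = ot$orrr
  sorted[3] = rot$orr
  sorted[4] = rrot$or
  sorted[5] = rrrot$o
  sorted[6] = t$orrro
sorted[2] = ot$orrr

Answer: ot$orrr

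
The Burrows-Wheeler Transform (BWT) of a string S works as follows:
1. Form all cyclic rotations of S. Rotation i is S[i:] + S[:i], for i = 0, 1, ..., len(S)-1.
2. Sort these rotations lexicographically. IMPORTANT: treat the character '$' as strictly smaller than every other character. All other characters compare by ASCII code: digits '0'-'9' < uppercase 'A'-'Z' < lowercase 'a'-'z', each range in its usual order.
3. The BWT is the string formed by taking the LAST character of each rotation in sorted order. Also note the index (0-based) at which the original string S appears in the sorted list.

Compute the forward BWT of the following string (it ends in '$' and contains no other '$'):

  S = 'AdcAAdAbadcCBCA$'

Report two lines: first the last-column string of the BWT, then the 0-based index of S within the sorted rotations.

Answer: ACcdA$CBcbAddAAa
5

Derivation:
All 16 rotations (rotation i = S[i:]+S[:i]):
  rot[0] = AdcAAdAbadcCBCA$
  rot[1] = dcAAdAbadcCBCA$A
  rot[2] = cAAdAbadcCBCA$Ad
  rot[3] = AAdAbadcCBCA$Adc
  rot[4] = AdAbadcCBCA$AdcA
  rot[5] = dAbadcCBCA$AdcAA
  rot[6] = AbadcCBCA$AdcAAd
  rot[7] = badcCBCA$AdcAAdA
  rot[8] = adcCBCA$AdcAAdAb
  rot[9] = dcCBCA$AdcAAdAba
  rot[10] = cCBCA$AdcAAdAbad
  rot[11] = CBCA$AdcAAdAbadc
  rot[12] = BCA$AdcAAdAbadcC
  rot[13] = CA$AdcAAdAbadcCB
  rot[14] = A$AdcAAdAbadcCBC
  rot[15] = $AdcAAdAbadcCBCA
Sorted (with $ < everything):
  sorted[0] = $AdcAAdAbadcCBCA  (last char: 'A')
  sorted[1] = A$AdcAAdAbadcCBC  (last char: 'C')
  sorted[2] = AAdAbadcCBCA$Adc  (last char: 'c')
  sorted[3] = AbadcCBCA$AdcAAd  (last char: 'd')
  sorted[4] = AdAbadcCBCA$AdcA  (last char: 'A')
  sorted[5] = AdcAAdAbadcCBCA$  (last char: '$')
  sorted[6] = BCA$AdcAAdAbadcC  (last char: 'C')
  sorted[7] = CA$AdcAAdAbadcCB  (last char: 'B')
  sorted[8] = CBCA$AdcAAdAbadc  (last char: 'c')
  sorted[9] = adcCBCA$AdcAAdAb  (last char: 'b')
  sorted[10] = badcCBCA$AdcAAdA  (last char: 'A')
  sorted[11] = cAAdAbadcCBCA$Ad  (last char: 'd')
  sorted[12] = cCBCA$AdcAAdAbad  (last char: 'd')
  sorted[13] = dAbadcCBCA$AdcAA  (last char: 'A')
  sorted[14] = dcAAdAbadcCBCA$A  (last char: 'A')
  sorted[15] = dcCBCA$AdcAAdAba  (last char: 'a')
Last column: ACcdA$CBcbAddAAa
Original string S is at sorted index 5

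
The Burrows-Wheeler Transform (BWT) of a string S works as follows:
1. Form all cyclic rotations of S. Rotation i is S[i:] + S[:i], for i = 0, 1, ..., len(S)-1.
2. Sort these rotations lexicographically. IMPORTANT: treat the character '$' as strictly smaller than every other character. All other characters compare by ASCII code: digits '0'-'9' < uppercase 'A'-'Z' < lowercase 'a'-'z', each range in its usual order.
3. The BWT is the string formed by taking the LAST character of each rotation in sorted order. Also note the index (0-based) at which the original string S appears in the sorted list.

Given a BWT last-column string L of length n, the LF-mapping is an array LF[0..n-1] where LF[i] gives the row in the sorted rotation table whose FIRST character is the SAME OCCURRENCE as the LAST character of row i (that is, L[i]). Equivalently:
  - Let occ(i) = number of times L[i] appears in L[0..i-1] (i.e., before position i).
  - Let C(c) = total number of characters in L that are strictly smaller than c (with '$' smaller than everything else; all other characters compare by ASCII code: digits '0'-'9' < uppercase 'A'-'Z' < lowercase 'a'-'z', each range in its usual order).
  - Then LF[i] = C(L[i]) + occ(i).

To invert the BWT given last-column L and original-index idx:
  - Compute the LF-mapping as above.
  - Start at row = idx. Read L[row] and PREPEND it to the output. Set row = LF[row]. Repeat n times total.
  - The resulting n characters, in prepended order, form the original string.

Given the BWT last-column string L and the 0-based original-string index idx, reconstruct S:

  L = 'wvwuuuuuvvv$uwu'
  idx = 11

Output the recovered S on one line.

LF mapping: 12 8 13 1 2 3 4 5 9 10 11 0 6 14 7
Walk LF starting at row 11, prepending L[row]:
  step 1: row=11, L[11]='$', prepend. Next row=LF[11]=0
  step 2: row=0, L[0]='w', prepend. Next row=LF[0]=12
  step 3: row=12, L[12]='u', prepend. Next row=LF[12]=6
  step 4: row=6, L[6]='u', prepend. Next row=LF[6]=4
  step 5: row=4, L[4]='u', prepend. Next row=LF[4]=2
  step 6: row=2, L[2]='w', prepend. Next row=LF[2]=13
  step 7: row=13, L[13]='w', prepend. Next row=LF[13]=14
  step 8: row=14, L[14]='u', prepend. Next row=LF[14]=7
  step 9: row=7, L[7]='u', prepend. Next row=LF[7]=5
  step 10: row=5, L[5]='u', prepend. Next row=LF[5]=3
  step 11: row=3, L[3]='u', prepend. Next row=LF[3]=1
  step 12: row=1, L[1]='v', prepend. Next row=LF[1]=8
  step 13: row=8, L[8]='v', prepend. Next row=LF[8]=9
  step 14: row=9, L[9]='v', prepend. Next row=LF[9]=10
  step 15: row=10, L[10]='v', prepend. Next row=LF[10]=11
Reversed output: vvvvuuuuwwuuuw$

Answer: vvvvuuuuwwuuuw$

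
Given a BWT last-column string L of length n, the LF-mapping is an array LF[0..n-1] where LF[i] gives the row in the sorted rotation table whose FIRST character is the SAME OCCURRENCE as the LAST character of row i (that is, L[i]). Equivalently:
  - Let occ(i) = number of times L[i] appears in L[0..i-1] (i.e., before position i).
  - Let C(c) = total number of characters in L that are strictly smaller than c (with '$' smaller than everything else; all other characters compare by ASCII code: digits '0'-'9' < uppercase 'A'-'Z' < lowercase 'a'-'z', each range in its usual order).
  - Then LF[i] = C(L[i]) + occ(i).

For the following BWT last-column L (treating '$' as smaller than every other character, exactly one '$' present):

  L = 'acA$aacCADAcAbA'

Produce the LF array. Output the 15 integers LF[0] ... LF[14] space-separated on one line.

Answer: 8 12 1 0 9 10 13 6 2 7 3 14 4 11 5

Derivation:
Char counts: '$':1, 'A':5, 'C':1, 'D':1, 'a':3, 'b':1, 'c':3
C (first-col start): C('$')=0, C('A')=1, C('C')=6, C('D')=7, C('a')=8, C('b')=11, C('c')=12
L[0]='a': occ=0, LF[0]=C('a')+0=8+0=8
L[1]='c': occ=0, LF[1]=C('c')+0=12+0=12
L[2]='A': occ=0, LF[2]=C('A')+0=1+0=1
L[3]='$': occ=0, LF[3]=C('$')+0=0+0=0
L[4]='a': occ=1, LF[4]=C('a')+1=8+1=9
L[5]='a': occ=2, LF[5]=C('a')+2=8+2=10
L[6]='c': occ=1, LF[6]=C('c')+1=12+1=13
L[7]='C': occ=0, LF[7]=C('C')+0=6+0=6
L[8]='A': occ=1, LF[8]=C('A')+1=1+1=2
L[9]='D': occ=0, LF[9]=C('D')+0=7+0=7
L[10]='A': occ=2, LF[10]=C('A')+2=1+2=3
L[11]='c': occ=2, LF[11]=C('c')+2=12+2=14
L[12]='A': occ=3, LF[12]=C('A')+3=1+3=4
L[13]='b': occ=0, LF[13]=C('b')+0=11+0=11
L[14]='A': occ=4, LF[14]=C('A')+4=1+4=5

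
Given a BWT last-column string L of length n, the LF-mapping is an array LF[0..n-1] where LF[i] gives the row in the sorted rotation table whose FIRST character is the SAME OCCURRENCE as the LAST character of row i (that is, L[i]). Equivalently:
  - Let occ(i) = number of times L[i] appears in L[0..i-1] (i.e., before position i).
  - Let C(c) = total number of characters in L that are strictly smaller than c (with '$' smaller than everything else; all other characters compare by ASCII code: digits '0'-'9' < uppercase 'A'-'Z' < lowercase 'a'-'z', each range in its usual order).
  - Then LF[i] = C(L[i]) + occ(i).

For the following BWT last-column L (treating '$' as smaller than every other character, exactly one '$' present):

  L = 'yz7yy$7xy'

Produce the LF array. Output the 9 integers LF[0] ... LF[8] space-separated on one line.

Answer: 4 8 1 5 6 0 2 3 7

Derivation:
Char counts: '$':1, '7':2, 'x':1, 'y':4, 'z':1
C (first-col start): C('$')=0, C('7')=1, C('x')=3, C('y')=4, C('z')=8
L[0]='y': occ=0, LF[0]=C('y')+0=4+0=4
L[1]='z': occ=0, LF[1]=C('z')+0=8+0=8
L[2]='7': occ=0, LF[2]=C('7')+0=1+0=1
L[3]='y': occ=1, LF[3]=C('y')+1=4+1=5
L[4]='y': occ=2, LF[4]=C('y')+2=4+2=6
L[5]='$': occ=0, LF[5]=C('$')+0=0+0=0
L[6]='7': occ=1, LF[6]=C('7')+1=1+1=2
L[7]='x': occ=0, LF[7]=C('x')+0=3+0=3
L[8]='y': occ=3, LF[8]=C('y')+3=4+3=7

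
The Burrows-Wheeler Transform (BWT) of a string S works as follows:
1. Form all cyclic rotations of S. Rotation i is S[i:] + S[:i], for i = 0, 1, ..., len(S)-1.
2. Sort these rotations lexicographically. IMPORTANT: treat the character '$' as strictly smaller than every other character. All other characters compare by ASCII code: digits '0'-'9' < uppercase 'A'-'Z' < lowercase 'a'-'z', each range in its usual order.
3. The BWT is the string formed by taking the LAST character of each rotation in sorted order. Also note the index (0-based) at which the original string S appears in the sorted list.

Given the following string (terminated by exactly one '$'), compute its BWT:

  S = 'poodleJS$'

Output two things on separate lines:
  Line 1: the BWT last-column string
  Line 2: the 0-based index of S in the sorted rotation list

All 9 rotations (rotation i = S[i:]+S[:i]):
  rot[0] = poodleJS$
  rot[1] = oodleJS$p
  rot[2] = odleJS$po
  rot[3] = dleJS$poo
  rot[4] = leJS$pood
  rot[5] = eJS$poodl
  rot[6] = JS$poodle
  rot[7] = S$poodleJ
  rot[8] = $poodleJS
Sorted (with $ < everything):
  sorted[0] = $poodleJS  (last char: 'S')
  sorted[1] = JS$poodle  (last char: 'e')
  sorted[2] = S$poodleJ  (last char: 'J')
  sorted[3] = dleJS$poo  (last char: 'o')
  sorted[4] = eJS$poodl  (last char: 'l')
  sorted[5] = leJS$pood  (last char: 'd')
  sorted[6] = odleJS$po  (last char: 'o')
  sorted[7] = oodleJS$p  (last char: 'p')
  sorted[8] = poodleJS$  (last char: '$')
Last column: SeJoldop$
Original string S is at sorted index 8

Answer: SeJoldop$
8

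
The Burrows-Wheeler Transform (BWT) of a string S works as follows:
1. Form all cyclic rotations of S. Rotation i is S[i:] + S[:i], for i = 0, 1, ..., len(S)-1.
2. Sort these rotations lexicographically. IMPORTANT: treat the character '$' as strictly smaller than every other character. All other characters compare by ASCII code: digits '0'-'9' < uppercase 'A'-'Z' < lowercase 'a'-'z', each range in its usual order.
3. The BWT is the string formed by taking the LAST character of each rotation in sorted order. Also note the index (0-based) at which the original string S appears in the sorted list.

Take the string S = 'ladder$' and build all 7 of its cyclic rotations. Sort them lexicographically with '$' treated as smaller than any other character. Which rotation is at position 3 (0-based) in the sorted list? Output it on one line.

All 7 rotations (rotation i = S[i:]+S[:i]):
  rot[0] = ladder$
  rot[1] = adder$l
  rot[2] = dder$la
  rot[3] = der$lad
  rot[4] = er$ladd
  rot[5] = r$ladde
  rot[6] = $ladder
Sorted (with $ < everything):
  sorted[0] = $ladder
  sorted[1] = adder$l
  sorted[2] = dder$la
  sorted[3] = der$lad
  sorted[4] = er$ladd
  sorted[5] = ladder$
  sorted[6] = r$ladde
sorted[3] = der$lad

Answer: der$lad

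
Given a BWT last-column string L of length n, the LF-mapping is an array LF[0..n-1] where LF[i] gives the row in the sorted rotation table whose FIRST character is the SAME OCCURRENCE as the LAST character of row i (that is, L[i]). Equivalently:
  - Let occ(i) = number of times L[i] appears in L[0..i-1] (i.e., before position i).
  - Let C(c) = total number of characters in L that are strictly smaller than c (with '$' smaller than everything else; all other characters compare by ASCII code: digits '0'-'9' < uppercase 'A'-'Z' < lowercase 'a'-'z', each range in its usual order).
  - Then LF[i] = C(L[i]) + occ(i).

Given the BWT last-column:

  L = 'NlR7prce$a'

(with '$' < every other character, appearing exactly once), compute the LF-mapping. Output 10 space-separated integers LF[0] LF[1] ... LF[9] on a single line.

Answer: 2 7 3 1 8 9 5 6 0 4

Derivation:
Char counts: '$':1, '7':1, 'N':1, 'R':1, 'a':1, 'c':1, 'e':1, 'l':1, 'p':1, 'r':1
C (first-col start): C('$')=0, C('7')=1, C('N')=2, C('R')=3, C('a')=4, C('c')=5, C('e')=6, C('l')=7, C('p')=8, C('r')=9
L[0]='N': occ=0, LF[0]=C('N')+0=2+0=2
L[1]='l': occ=0, LF[1]=C('l')+0=7+0=7
L[2]='R': occ=0, LF[2]=C('R')+0=3+0=3
L[3]='7': occ=0, LF[3]=C('7')+0=1+0=1
L[4]='p': occ=0, LF[4]=C('p')+0=8+0=8
L[5]='r': occ=0, LF[5]=C('r')+0=9+0=9
L[6]='c': occ=0, LF[6]=C('c')+0=5+0=5
L[7]='e': occ=0, LF[7]=C('e')+0=6+0=6
L[8]='$': occ=0, LF[8]=C('$')+0=0+0=0
L[9]='a': occ=0, LF[9]=C('a')+0=4+0=4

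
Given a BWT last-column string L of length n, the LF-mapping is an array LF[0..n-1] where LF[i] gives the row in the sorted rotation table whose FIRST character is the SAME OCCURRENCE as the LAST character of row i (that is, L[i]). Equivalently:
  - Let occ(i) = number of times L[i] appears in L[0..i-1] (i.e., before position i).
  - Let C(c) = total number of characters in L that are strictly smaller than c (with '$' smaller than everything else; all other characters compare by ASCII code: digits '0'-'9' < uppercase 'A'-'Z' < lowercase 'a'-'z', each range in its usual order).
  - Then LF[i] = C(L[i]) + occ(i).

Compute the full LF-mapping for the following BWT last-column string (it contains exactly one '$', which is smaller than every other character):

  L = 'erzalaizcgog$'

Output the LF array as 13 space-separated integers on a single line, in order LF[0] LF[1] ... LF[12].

Char counts: '$':1, 'a':2, 'c':1, 'e':1, 'g':2, 'i':1, 'l':1, 'o':1, 'r':1, 'z':2
C (first-col start): C('$')=0, C('a')=1, C('c')=3, C('e')=4, C('g')=5, C('i')=7, C('l')=8, C('o')=9, C('r')=10, C('z')=11
L[0]='e': occ=0, LF[0]=C('e')+0=4+0=4
L[1]='r': occ=0, LF[1]=C('r')+0=10+0=10
L[2]='z': occ=0, LF[2]=C('z')+0=11+0=11
L[3]='a': occ=0, LF[3]=C('a')+0=1+0=1
L[4]='l': occ=0, LF[4]=C('l')+0=8+0=8
L[5]='a': occ=1, LF[5]=C('a')+1=1+1=2
L[6]='i': occ=0, LF[6]=C('i')+0=7+0=7
L[7]='z': occ=1, LF[7]=C('z')+1=11+1=12
L[8]='c': occ=0, LF[8]=C('c')+0=3+0=3
L[9]='g': occ=0, LF[9]=C('g')+0=5+0=5
L[10]='o': occ=0, LF[10]=C('o')+0=9+0=9
L[11]='g': occ=1, LF[11]=C('g')+1=5+1=6
L[12]='$': occ=0, LF[12]=C('$')+0=0+0=0

Answer: 4 10 11 1 8 2 7 12 3 5 9 6 0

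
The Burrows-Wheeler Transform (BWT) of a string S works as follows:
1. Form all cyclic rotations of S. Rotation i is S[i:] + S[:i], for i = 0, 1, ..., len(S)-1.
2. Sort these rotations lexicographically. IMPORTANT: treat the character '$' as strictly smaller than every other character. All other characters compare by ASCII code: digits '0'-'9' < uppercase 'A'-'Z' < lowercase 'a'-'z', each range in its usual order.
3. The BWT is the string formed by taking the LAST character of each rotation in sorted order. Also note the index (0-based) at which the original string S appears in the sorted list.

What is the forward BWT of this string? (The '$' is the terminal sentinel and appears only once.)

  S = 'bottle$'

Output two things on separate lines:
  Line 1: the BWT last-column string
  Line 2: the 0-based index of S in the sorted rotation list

All 7 rotations (rotation i = S[i:]+S[:i]):
  rot[0] = bottle$
  rot[1] = ottle$b
  rot[2] = ttle$bo
  rot[3] = tle$bot
  rot[4] = le$bott
  rot[5] = e$bottl
  rot[6] = $bottle
Sorted (with $ < everything):
  sorted[0] = $bottle  (last char: 'e')
  sorted[1] = bottle$  (last char: '$')
  sorted[2] = e$bottl  (last char: 'l')
  sorted[3] = le$bott  (last char: 't')
  sorted[4] = ottle$b  (last char: 'b')
  sorted[5] = tle$bot  (last char: 't')
  sorted[6] = ttle$bo  (last char: 'o')
Last column: e$ltbto
Original string S is at sorted index 1

Answer: e$ltbto
1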